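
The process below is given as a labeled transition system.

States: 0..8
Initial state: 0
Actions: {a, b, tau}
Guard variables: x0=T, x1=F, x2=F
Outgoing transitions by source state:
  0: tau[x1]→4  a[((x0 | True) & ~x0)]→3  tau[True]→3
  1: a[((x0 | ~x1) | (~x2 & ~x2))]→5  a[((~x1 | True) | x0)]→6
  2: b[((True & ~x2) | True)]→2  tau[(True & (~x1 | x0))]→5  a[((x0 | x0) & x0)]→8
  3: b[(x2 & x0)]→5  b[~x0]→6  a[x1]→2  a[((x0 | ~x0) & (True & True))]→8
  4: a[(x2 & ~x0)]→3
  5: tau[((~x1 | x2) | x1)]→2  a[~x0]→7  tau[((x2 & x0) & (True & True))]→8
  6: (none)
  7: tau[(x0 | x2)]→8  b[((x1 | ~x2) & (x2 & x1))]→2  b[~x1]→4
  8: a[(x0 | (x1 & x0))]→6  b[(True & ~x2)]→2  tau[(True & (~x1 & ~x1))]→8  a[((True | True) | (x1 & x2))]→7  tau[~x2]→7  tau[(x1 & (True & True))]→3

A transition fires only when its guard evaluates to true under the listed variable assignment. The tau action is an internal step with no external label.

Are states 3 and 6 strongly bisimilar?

Bisimulation quotient by refinement:
  π0 = {{0,1,2,3,4,5,6,7,8}}
  π1 = {{0,5},{1,3},{2,8},{4,6},{7}}
  π2 = {{0},{1},{2},{3},{4,6},{5},{7},{8}}
stable after 3 split(s): 8 block(s)
3∈{3}, 6∈{4,6}

Answer: NOT BISIMILAR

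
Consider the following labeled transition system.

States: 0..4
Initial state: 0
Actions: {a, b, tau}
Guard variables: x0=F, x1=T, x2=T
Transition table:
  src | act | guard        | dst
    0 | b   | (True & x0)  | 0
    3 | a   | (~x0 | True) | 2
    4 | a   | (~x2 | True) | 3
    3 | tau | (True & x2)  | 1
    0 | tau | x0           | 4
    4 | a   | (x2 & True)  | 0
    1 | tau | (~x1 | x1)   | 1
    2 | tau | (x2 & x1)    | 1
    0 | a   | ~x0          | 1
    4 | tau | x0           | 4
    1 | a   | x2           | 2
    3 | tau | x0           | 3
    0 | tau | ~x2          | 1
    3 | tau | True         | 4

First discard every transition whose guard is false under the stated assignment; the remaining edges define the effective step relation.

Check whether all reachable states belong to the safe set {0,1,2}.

Answer: INVARIANT HOLDS

Working:
Allowed set {0,1,2}
R = {0,1,2}
  0: ✓
  1: ✓
  2: ✓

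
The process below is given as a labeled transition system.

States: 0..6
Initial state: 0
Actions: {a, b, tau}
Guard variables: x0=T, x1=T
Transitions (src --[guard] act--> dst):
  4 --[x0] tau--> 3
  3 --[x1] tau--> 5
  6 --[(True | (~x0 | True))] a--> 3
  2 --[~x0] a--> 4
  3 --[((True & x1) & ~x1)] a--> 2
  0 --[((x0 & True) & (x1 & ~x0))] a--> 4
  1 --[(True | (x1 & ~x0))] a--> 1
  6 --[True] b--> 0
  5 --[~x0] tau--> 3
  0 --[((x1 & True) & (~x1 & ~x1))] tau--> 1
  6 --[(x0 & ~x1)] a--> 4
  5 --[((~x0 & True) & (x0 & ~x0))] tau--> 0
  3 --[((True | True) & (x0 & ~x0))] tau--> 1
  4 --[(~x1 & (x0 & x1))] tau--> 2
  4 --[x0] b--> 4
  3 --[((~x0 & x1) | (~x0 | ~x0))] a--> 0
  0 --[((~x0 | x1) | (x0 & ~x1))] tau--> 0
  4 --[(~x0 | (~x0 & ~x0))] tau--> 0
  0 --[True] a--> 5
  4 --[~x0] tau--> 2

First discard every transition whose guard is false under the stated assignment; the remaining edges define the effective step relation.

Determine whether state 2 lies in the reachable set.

Answer: UNREACHABLE

Working:
Guard filter leaves 8 enabled edge(s).
Layer 0: {0}
Layer 1: {5}  total {0,5}
R = {0,5}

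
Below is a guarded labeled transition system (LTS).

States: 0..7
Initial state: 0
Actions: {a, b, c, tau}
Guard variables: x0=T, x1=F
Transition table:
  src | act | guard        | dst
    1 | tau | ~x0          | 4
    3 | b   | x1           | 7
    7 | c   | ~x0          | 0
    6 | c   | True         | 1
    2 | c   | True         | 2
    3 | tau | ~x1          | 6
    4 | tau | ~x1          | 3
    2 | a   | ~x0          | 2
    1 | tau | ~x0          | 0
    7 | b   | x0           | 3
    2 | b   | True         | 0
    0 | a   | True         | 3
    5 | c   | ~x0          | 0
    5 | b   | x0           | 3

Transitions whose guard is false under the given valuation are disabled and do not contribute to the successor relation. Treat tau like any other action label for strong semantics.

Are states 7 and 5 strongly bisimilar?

Answer: BISIMILAR

Working:
Bisimulation quotient by refinement:
  π0 = {{0,1,2,3,4,5,6,7}}
  π1 = {{0},{1},{2},{3,4},{5,7},{6}}
  π2 = {{0},{1},{2},{3},{4},{5,7},{6}}
7 equivalence class(es) (converged in 3)
class of 7: {5,7}; class of 5: {5,7}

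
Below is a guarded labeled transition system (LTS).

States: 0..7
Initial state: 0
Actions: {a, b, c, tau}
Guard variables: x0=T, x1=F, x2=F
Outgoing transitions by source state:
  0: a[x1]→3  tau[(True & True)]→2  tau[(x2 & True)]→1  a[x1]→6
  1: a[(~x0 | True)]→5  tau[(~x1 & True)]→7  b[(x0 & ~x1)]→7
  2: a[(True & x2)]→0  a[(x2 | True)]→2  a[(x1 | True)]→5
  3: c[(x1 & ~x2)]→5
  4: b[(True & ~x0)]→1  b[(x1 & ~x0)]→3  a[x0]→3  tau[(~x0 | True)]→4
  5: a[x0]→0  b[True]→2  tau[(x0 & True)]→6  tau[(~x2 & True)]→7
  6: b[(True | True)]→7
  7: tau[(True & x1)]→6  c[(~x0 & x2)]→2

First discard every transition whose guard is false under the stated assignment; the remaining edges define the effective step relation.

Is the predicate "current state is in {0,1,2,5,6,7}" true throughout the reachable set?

Safe = {0,1,2,5,6,7}
R = {0,2,5,6,7}
  0: ok
  2: ok
  5: ok
  6: ok
  7: ok

Answer: INVARIANT HOLDS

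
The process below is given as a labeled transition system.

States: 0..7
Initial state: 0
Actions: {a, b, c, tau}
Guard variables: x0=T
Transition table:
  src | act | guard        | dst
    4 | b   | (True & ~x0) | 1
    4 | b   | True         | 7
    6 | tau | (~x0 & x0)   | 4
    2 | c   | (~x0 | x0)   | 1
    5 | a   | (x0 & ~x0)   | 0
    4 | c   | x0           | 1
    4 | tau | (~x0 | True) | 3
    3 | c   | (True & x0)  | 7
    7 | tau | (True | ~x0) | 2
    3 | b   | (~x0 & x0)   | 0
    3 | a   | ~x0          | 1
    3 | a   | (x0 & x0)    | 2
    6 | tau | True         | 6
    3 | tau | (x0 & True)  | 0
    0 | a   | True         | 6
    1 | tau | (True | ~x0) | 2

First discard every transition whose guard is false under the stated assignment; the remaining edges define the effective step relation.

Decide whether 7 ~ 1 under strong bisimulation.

Answer: BISIMILAR

Analysis:
Bisimulation quotient by refinement:
  P[0] = {{0,1,2,3,4,5,6,7}}
  P[1] = {{0},{1,6,7},{2},{3},{4},{5}}
  P[2] = {{0},{1,7},{2},{3},{4},{5},{6}}
Fixed point at round 3; 7 class(es).
7∈{1,7}, 1∈{1,7}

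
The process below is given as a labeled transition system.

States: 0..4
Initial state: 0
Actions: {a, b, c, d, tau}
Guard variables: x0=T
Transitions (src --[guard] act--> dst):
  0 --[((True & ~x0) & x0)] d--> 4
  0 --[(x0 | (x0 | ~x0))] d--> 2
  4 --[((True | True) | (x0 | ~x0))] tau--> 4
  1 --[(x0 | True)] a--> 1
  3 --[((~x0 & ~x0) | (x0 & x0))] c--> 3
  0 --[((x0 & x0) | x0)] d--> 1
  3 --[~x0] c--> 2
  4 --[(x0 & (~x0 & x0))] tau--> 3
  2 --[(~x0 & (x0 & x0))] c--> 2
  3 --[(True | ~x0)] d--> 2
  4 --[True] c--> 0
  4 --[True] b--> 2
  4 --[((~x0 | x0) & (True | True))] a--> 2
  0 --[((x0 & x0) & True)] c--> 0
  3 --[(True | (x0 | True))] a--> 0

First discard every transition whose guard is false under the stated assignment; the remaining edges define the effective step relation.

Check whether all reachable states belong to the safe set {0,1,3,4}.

Inv-set: {0,1,3,4}
Reach set: {0,1,2}
  0: ok
  1: ok
  2: ✗ unsafe
counterexample path to 2: d

Answer: INVARIANT VIOLATED at state 2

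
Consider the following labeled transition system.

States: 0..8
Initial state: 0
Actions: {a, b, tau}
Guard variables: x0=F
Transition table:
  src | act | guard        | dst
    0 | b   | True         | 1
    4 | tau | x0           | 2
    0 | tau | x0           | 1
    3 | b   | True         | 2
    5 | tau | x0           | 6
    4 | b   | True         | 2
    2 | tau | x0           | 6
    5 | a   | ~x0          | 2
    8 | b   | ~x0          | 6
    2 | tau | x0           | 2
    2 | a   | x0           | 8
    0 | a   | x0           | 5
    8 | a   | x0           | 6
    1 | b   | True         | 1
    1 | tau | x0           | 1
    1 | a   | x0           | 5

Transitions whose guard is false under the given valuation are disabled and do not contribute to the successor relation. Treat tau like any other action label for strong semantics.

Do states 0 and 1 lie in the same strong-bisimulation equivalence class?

Answer: BISIMILAR

Working:
Compute ~ classes (split until stable):
  P[0] = {{0,1,2,3,4,5,6,7,8}}
  P[1] = {{0,1,3,4,8},{2,6,7},{5}}
  P[2] = {{0,1},{2,6,7},{3,4,8},{5}}
4 equivalence class(es) (converged in 3)
0∈{0,1}, 1∈{0,1}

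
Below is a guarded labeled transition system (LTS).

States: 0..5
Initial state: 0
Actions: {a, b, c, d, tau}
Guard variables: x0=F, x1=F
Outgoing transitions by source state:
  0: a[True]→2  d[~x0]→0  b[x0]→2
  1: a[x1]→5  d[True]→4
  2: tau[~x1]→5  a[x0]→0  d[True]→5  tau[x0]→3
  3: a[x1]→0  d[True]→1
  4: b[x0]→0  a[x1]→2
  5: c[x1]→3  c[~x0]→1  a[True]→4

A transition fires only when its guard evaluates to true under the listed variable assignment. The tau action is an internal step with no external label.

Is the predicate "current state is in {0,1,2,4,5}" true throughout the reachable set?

Allowed set {0,1,2,4,5}
Reachable = {0,1,2,4,5}
  0: ok
  1: ok
  2: ok
  4: ok
  5: ok

Answer: INVARIANT HOLDS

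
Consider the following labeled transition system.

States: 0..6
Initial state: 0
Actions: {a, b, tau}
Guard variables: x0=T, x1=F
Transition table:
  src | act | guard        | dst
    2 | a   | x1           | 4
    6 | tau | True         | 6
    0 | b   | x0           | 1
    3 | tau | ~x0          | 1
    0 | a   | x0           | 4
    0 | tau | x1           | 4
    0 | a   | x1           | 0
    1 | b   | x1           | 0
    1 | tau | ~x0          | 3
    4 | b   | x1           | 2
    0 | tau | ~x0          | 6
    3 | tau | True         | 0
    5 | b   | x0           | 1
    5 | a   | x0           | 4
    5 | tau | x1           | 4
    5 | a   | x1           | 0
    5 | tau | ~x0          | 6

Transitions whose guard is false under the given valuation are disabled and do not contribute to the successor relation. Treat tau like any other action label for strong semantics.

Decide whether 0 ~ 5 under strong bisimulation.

Compute ~ classes (split until stable):
  round 0: {{0,1,2,3,4,5,6}}
  round 1: {{0,5},{1,2,4},{3,6}}
  round 2: {{0,5},{1,2,4},{3},{6}}
stable after 3 split(s): 4 block(s)
class of 0: {0,5}; class of 5: {0,5}

Answer: BISIMILAR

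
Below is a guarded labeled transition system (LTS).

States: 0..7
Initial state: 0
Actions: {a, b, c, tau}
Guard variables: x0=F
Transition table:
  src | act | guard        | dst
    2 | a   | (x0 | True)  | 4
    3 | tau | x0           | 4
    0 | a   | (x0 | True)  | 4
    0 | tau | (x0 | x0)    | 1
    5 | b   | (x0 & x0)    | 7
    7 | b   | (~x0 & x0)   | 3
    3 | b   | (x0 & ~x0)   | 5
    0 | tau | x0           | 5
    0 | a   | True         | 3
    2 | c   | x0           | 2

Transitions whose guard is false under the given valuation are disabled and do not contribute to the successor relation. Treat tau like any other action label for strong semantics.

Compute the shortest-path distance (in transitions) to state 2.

Answer: UNREACHABLE

Working:
Layered search for 2:
  L0 = {0}
  L1 = {3,4}
2 never appears.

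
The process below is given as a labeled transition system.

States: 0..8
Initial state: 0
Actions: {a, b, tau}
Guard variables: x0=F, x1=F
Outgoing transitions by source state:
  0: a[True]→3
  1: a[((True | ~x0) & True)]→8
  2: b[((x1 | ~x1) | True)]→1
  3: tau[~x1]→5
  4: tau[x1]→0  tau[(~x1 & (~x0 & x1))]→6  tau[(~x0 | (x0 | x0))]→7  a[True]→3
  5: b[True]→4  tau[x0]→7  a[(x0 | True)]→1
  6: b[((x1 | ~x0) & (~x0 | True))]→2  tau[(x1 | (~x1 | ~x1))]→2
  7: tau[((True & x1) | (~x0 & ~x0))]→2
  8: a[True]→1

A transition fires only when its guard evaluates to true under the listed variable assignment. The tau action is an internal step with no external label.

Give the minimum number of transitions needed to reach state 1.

Breadth-first toward 1:
  depth 0: {0}
  depth 1: {3}
  depth 2: {5}
  depth 3: {1,4}
1 enters at depth 3; path a·tau·a

Answer: 3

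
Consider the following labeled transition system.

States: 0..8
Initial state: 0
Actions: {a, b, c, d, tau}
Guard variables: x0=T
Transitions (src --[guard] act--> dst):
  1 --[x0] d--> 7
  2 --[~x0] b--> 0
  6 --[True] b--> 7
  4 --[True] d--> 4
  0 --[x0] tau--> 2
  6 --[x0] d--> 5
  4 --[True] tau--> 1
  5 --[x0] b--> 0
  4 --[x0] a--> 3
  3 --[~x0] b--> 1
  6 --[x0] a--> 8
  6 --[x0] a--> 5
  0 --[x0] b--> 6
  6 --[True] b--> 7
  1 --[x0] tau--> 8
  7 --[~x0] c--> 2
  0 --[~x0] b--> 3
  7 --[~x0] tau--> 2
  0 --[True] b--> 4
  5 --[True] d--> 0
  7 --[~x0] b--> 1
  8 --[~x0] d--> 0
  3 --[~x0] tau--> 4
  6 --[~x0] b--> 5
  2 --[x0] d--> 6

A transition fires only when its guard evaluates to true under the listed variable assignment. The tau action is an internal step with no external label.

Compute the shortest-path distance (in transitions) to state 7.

Answer: 2

Analysis:
Breadth-first toward 7:
  depth 0: {0}
  depth 1: {2,4,6}
  depth 2: {1,3,5,7,8}
depth(7)=2, e.g. b·b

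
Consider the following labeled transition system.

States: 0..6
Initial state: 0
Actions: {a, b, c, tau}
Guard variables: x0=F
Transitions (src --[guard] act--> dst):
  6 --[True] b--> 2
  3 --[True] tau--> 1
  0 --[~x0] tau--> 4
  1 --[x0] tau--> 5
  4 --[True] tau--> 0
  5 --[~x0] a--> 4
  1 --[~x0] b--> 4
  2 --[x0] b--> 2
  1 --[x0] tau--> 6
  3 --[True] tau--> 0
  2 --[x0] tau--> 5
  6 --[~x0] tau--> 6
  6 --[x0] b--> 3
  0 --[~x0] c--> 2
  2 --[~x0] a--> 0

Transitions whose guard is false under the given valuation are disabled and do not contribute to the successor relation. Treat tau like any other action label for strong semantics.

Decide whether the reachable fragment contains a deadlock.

Answer: DEADLOCK-FREE

Working:
Reachable = {0,2,4}
  0: c→2  tau→4  [2 out]
  2: a→0  [1 out]
  4: tau→0  [1 out]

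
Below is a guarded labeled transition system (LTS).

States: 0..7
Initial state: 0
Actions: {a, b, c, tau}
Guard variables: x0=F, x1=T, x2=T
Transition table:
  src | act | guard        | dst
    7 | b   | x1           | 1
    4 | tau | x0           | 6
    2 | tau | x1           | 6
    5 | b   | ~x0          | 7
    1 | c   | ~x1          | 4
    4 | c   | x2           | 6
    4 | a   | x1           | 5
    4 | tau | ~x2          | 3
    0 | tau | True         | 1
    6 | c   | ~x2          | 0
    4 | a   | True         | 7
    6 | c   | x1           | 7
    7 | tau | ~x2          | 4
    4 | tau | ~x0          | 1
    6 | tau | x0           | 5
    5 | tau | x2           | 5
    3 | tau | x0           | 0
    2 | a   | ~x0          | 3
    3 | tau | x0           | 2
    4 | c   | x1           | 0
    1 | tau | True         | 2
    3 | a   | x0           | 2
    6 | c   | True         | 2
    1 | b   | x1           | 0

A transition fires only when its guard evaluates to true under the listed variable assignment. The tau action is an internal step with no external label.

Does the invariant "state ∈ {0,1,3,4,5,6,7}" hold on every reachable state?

Safe = {0,1,3,4,5,6,7}
R = {0,1,2,3,6,7}
  0: safe
  1: safe
  2: outside
  3: safe
  6: safe
  7: safe
counterexample path to 2: tau·tau

Answer: INVARIANT VIOLATED at state 2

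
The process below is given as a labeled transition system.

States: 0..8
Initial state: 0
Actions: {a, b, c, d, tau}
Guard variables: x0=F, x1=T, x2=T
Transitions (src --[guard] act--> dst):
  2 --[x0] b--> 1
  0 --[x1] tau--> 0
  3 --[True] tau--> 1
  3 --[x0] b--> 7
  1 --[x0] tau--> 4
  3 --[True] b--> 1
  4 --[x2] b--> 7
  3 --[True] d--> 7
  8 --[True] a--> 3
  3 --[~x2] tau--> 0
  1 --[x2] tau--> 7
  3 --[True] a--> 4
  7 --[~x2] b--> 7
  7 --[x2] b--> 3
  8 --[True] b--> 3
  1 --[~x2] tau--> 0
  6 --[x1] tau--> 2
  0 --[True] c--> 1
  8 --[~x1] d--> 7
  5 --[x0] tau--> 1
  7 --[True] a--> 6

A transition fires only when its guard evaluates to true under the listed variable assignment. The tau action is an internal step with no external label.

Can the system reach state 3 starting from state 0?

Answer: REACHABLE

Working:
Guard filter leaves 13 enabled edge(s).
depth 0: {0}
depth 1: {1}  now seen {0,1}
depth 2: {7}  now seen {0,1,7}
depth 3: {3,6}  now seen {0,1,3,6,7}
depth 4: {2,4}  now seen {0,1,2,3,4,6,7}
Reachable = {0,1,2,3,4,6,7}
trace reaching 3: c·tau·b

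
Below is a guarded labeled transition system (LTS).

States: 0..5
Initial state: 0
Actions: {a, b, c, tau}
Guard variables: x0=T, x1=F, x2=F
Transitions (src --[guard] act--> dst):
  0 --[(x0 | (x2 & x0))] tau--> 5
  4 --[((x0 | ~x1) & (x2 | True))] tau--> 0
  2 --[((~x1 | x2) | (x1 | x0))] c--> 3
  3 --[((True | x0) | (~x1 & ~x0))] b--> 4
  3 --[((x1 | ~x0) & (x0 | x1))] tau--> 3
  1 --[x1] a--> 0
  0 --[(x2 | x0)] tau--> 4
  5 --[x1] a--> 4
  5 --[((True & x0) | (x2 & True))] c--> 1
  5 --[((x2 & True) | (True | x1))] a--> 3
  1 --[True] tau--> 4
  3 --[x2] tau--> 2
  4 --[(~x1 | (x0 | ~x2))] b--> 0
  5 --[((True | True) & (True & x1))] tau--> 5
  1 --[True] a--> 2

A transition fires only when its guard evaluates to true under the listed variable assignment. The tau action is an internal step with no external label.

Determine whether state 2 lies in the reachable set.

Answer: REACHABLE

Working:
Guard filter leaves 10 enabled edge(s).
Layer 0: {0}
Layer 1: {4,5}  total {0,4,5}
Layer 2: {1,3}  total {0,1,3,4,5}
Layer 3: {2}  total {0,1,2,3,4,5}
Reach set: {0,1,2,3,4,5}
trace reaching 2: tau·c·a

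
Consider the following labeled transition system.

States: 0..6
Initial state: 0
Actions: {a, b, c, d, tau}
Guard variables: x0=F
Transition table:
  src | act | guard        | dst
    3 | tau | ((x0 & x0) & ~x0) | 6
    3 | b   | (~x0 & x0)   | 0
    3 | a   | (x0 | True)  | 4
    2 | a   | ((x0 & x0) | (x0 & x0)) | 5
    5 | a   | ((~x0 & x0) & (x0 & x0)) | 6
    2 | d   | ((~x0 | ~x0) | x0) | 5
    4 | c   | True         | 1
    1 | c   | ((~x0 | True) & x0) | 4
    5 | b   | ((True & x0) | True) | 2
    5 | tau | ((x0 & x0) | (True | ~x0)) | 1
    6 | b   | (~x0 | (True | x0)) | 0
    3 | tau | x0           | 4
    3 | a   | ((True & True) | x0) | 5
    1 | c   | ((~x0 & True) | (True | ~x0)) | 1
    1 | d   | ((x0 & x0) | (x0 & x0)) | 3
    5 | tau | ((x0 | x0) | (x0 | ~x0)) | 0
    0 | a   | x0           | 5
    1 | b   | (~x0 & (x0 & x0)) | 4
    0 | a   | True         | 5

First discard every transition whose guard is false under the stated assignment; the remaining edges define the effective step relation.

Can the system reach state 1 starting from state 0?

10 transition(s) survive guard evaluation.
Layer 0: {0}
Layer 1: {5}  now seen {0,5}
Layer 2: {1,2}  now seen {0,1,2,5}
R = {0,1,2,5}
witness 1: a·tau

Answer: REACHABLE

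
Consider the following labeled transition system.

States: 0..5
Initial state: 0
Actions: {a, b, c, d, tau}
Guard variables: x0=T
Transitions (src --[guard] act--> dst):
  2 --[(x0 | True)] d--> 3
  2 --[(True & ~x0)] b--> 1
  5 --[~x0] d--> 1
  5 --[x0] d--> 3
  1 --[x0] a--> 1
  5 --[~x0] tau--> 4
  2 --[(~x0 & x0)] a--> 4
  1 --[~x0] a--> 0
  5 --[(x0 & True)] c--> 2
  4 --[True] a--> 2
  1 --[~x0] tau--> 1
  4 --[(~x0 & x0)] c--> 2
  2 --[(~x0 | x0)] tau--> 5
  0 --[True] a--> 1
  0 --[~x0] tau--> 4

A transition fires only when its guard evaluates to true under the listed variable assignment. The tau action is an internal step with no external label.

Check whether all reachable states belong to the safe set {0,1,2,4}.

Allowed set {0,1,2,4}
R = {0,1}
  0: safe
  1: safe

Answer: INVARIANT HOLDS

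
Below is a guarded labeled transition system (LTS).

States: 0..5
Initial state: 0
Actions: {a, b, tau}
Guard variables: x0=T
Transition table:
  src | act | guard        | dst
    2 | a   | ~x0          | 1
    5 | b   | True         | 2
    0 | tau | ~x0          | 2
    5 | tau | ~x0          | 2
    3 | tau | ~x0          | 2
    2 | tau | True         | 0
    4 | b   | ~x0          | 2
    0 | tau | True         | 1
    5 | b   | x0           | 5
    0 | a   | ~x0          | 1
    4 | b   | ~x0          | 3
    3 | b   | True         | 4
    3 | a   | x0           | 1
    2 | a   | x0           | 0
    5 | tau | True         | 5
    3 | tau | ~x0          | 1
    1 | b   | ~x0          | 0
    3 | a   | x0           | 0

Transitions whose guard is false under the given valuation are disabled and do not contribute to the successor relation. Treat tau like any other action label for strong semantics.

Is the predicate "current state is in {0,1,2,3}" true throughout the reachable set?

Safe = {0,1,2,3}
Reachable = {0,1}
  0: ✓
  1: ✓

Answer: INVARIANT HOLDS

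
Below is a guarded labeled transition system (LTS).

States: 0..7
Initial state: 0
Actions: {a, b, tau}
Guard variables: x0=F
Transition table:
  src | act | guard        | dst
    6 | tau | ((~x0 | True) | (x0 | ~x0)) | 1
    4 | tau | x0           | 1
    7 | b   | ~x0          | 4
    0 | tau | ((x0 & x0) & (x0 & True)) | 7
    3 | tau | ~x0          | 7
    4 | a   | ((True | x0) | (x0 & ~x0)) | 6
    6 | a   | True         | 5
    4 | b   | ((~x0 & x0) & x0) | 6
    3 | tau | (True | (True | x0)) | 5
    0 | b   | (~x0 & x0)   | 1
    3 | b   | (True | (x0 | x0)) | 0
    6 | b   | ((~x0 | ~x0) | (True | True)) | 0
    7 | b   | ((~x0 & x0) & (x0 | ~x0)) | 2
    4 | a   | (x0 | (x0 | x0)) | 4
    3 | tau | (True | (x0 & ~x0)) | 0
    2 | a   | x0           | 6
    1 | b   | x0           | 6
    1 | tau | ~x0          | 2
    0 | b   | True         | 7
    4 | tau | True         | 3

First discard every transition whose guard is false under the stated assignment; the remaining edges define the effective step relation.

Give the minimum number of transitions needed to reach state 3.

BFS to 3:
  depth 0: {0}
  depth 1: {7}
  depth 2: {4}
  depth 3: {3,6}
first hit 3 at d=3 via b·b·tau

Answer: 3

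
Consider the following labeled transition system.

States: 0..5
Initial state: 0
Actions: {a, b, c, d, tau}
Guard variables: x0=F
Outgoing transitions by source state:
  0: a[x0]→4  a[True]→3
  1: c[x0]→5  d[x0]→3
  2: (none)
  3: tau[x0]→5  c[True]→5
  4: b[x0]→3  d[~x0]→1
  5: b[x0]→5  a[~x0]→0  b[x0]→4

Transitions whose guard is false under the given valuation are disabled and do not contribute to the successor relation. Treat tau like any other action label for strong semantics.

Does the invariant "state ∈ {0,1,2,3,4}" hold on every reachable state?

Allowed set {0,1,2,3,4}
Reach set: {0,3,5}
  0: ok
  3: ok
  5: outside
witness against invariant: a·c → 5

Answer: INVARIANT VIOLATED at state 5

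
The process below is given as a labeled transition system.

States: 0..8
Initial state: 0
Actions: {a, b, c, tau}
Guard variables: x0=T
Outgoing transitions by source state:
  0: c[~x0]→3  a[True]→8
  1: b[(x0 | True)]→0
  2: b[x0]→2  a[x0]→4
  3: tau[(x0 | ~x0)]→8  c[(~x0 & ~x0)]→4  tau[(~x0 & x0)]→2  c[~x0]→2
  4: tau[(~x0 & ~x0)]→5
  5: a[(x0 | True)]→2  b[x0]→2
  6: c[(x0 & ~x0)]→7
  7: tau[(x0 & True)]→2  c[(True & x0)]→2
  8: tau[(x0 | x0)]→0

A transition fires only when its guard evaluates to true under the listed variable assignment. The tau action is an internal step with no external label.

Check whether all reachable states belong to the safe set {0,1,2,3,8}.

Answer: INVARIANT HOLDS

Trace:
Inv-set: {0,1,2,3,8}
Reach set: {0,8}
  0: safe
  8: safe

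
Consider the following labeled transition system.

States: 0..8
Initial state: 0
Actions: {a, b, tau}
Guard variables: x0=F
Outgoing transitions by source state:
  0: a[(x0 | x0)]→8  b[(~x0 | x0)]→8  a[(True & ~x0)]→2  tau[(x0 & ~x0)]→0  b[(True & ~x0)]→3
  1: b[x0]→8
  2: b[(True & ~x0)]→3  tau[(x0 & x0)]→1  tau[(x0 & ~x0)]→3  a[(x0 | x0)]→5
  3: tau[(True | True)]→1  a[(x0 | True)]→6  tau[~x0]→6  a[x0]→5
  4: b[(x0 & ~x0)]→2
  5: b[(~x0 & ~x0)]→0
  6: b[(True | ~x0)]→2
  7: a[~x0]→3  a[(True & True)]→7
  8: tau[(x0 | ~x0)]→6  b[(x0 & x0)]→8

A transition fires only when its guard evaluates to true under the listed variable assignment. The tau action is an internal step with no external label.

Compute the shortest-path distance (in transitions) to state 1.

Breadth-first toward 1:
  Layer 0: {0}
  Layer 1: {2,3,8}
  Layer 2: {1,6}
depth(1)=2, e.g. b·tau

Answer: 2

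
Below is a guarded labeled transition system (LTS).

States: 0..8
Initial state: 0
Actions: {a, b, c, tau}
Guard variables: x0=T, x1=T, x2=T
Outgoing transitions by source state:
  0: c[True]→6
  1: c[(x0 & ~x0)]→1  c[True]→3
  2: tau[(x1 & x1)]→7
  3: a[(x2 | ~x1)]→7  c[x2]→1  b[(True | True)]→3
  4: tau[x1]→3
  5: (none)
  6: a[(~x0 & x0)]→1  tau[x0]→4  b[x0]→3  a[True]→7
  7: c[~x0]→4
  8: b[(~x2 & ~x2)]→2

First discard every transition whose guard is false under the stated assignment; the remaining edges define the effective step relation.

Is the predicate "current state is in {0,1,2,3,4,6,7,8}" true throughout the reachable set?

Inv-set: {0,1,2,3,4,6,7,8}
Reachable = {0,1,3,4,6,7}
  0: ✓
  1: ✓
  3: ✓
  4: ✓
  6: ✓
  7: ✓

Answer: INVARIANT HOLDS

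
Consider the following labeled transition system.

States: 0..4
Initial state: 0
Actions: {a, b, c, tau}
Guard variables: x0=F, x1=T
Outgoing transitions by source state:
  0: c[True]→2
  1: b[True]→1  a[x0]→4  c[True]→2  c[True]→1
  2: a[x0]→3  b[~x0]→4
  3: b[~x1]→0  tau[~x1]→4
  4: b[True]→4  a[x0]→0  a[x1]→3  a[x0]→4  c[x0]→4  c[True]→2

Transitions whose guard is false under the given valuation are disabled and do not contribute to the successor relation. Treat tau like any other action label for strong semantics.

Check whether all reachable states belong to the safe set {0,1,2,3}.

Safe = {0,1,2,3}
Reachable = {0,2,3,4}
  0: ok
  2: ok
  3: ok
  4: VIOLATES
counterexample path to 4: c·b

Answer: INVARIANT VIOLATED at state 4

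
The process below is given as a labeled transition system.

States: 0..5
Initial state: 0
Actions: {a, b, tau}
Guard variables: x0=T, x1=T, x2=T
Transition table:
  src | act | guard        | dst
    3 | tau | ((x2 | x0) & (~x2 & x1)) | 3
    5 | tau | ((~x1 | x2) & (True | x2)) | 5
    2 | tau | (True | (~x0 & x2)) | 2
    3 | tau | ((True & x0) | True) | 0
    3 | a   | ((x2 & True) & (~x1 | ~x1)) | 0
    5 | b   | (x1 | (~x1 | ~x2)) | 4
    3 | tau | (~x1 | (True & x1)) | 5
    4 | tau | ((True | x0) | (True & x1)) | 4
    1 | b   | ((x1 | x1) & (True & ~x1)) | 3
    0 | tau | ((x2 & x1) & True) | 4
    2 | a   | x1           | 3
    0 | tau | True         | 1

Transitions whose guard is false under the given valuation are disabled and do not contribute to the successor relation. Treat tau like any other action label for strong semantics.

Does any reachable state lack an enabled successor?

Reach set: {0,1,4}
  0: tau→1  tau→4  [deg 2]
  1: ∅  [deadlock]
  4: tau→4  [deg 1]
Path to 1: tau

Answer: DEADLOCK at state 1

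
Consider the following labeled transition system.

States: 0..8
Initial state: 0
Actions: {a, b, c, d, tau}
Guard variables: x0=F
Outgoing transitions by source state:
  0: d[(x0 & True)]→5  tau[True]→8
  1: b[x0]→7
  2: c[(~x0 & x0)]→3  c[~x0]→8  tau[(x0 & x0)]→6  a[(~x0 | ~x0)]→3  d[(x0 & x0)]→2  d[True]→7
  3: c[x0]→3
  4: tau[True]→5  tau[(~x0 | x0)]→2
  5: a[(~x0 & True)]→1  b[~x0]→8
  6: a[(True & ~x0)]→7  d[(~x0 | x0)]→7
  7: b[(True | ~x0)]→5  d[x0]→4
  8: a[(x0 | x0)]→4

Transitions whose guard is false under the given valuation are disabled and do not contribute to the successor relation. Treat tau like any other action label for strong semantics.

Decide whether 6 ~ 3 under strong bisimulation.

Answer: NOT BISIMILAR

Analysis:
Compute ~ classes (split until stable):
  π0 = {{0,1,2,3,4,5,6,7,8}}
  π1 = {{0,4},{1,3,8},{2},{5},{6},{7}}
  π2 = {{0},{1,3,8},{2},{4},{5},{6},{7}}
7 equivalence class(es) (converged in 3)
class of 6: {6}; class of 3: {1,3,8}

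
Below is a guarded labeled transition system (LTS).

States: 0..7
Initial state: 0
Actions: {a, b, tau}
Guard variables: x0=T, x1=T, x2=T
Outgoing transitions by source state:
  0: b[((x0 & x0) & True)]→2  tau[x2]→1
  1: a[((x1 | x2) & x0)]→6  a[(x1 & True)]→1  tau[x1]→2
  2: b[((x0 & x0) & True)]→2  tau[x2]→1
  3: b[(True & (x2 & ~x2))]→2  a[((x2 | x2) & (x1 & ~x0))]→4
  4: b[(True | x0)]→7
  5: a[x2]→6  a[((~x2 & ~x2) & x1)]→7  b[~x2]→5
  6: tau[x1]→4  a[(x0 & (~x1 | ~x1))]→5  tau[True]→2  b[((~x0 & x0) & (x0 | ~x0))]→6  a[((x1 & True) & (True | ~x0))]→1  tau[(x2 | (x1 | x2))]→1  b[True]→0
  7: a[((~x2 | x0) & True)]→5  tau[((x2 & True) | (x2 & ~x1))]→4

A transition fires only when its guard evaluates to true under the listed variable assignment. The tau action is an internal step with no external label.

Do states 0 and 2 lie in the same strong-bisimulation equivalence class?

Answer: BISIMILAR

Trace:
Refine partition for ~:
  round 0: {{0,1,2,3,4,5,6,7}}
  round 1: {{0,2},{1,7},{3},{4},{5},{6}}
  round 2: {{0,2},{1},{3},{4},{5},{6},{7}}
stable after 3 split(s): 7 block(s)
0∈{0,2}, 2∈{0,2}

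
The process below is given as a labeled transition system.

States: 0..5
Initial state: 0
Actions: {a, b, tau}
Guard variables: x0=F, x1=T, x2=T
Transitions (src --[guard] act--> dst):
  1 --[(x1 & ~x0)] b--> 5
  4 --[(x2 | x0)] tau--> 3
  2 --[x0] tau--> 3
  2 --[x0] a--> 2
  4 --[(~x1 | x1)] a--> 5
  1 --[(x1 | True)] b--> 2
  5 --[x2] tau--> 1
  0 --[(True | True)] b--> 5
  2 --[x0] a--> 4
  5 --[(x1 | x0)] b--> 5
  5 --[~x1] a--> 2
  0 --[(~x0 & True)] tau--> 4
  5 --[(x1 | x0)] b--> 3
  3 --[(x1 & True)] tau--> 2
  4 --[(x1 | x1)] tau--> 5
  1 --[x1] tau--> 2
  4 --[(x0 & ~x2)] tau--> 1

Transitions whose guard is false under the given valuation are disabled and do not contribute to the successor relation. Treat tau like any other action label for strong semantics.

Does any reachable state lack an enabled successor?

Answer: DEADLOCK at state 2

Analysis:
Reachable = {0,1,2,3,4,5}
  0: b→5  tau→4  [deg 2]
  1: b→2  b→5  tau→2  [deg 3]
  2: ∅  [no exit]
  3: tau→2  [deg 1]
  4: a→5  tau→3  tau→5  [deg 3]
  5: b→3  b→5  tau→1  [deg 3]
trace reaching 2: b·tau·b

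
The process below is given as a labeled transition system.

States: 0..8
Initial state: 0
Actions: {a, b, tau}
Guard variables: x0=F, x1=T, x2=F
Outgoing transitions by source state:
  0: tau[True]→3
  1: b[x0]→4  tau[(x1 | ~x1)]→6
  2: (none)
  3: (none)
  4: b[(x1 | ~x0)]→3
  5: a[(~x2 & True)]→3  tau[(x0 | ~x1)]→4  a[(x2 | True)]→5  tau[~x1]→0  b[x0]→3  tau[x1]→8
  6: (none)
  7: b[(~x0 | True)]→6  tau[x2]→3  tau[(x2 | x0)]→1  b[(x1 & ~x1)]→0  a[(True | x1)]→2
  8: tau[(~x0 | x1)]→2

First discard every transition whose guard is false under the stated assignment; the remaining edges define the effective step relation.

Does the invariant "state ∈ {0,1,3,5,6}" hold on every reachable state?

Answer: INVARIANT HOLDS

Analysis:
Allowed set {0,1,3,5,6}
Reachable = {0,3}
  0: ✓
  3: ✓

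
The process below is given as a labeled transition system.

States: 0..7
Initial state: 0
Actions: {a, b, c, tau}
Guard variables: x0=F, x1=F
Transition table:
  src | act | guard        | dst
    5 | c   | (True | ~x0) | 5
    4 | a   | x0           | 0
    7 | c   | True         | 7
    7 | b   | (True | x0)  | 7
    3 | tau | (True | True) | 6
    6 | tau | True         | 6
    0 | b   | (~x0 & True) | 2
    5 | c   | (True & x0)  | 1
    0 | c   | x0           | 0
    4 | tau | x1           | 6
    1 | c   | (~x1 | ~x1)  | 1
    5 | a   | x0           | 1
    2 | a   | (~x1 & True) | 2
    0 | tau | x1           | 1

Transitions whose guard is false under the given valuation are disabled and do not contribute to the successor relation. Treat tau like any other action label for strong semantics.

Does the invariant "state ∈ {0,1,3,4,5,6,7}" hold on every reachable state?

Answer: INVARIANT VIOLATED at state 2

Trace:
Allowed set {0,1,3,4,5,6,7}
Reach set: {0,2}
  0: safe
  2: outside
counterexample path to 2: b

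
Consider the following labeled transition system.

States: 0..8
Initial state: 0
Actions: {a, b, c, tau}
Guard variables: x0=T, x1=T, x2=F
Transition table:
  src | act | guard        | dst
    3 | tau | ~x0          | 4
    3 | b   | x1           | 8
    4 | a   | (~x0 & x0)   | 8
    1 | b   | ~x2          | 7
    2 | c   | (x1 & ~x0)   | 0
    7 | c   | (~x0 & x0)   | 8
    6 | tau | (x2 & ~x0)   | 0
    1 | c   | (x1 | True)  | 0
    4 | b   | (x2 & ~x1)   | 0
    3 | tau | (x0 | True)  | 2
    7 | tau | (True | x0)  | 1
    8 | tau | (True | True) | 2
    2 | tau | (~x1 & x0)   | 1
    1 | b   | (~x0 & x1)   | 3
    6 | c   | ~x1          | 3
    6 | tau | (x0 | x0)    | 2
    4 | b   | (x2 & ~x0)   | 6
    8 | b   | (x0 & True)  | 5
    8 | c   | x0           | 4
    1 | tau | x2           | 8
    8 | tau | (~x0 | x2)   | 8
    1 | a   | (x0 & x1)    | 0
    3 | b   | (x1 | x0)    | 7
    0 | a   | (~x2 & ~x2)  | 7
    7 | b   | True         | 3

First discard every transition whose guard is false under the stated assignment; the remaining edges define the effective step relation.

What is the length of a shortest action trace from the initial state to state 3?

Answer: 2

Trace:
Breadth-first toward 3:
  L0 = {0}
  L1 = {7}
  L2 = {1,3}
depth(3)=2, e.g. a·b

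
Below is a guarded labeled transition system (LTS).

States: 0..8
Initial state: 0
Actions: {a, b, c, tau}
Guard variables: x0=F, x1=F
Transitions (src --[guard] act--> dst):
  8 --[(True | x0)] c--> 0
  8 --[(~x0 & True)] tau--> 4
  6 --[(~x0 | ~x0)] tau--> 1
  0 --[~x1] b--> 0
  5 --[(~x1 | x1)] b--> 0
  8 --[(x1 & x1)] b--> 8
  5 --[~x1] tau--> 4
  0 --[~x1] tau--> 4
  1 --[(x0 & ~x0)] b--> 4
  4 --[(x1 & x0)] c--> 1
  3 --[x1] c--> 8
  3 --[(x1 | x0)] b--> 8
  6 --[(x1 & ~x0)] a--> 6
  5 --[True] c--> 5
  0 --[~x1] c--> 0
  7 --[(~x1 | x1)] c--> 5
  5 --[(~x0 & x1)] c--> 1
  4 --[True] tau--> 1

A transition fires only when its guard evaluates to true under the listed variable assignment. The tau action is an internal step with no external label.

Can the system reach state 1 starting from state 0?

Guard filter leaves 11 enabled edge(s).
Layer 0: {0}
Layer 1: {4}  total {0,4}
Layer 2: {1}  total {0,1,4}
R = {0,1,4}
witness 1: tau·tau

Answer: REACHABLE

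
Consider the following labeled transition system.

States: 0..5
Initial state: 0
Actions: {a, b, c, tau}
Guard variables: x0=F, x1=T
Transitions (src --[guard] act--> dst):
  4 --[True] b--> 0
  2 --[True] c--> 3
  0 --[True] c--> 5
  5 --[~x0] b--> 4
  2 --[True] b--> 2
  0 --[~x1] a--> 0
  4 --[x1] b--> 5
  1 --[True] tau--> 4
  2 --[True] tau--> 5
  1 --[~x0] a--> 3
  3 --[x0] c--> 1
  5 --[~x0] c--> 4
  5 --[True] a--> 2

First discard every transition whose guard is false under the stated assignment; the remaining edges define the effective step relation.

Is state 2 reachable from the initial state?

Answer: REACHABLE

Trace:
Guard filter leaves 11 enabled edge(s).
Layer 0: {0}
Layer 1: {5}  now seen {0,5}
Layer 2: {2,4}  now seen {0,2,4,5}
Layer 3: {3}  now seen {0,2,3,4,5}
R = {0,2,3,4,5}
witness 2: c·a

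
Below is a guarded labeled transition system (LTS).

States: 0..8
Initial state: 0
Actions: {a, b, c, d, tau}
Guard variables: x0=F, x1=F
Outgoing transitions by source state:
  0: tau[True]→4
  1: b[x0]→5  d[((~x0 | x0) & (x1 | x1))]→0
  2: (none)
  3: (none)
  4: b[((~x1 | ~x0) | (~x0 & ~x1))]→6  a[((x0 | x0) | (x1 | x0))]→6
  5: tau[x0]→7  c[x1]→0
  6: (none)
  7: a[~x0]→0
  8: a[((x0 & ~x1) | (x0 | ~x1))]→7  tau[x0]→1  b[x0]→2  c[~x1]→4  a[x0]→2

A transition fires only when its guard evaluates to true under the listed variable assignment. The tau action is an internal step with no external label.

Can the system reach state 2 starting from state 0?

Guard filter leaves 5 enabled edge(s).
L0 = {0}
L1 = {4}  cumulative {0,4}
L2 = {6}  cumulative {0,4,6}
Reachable = {0,4,6}

Answer: UNREACHABLE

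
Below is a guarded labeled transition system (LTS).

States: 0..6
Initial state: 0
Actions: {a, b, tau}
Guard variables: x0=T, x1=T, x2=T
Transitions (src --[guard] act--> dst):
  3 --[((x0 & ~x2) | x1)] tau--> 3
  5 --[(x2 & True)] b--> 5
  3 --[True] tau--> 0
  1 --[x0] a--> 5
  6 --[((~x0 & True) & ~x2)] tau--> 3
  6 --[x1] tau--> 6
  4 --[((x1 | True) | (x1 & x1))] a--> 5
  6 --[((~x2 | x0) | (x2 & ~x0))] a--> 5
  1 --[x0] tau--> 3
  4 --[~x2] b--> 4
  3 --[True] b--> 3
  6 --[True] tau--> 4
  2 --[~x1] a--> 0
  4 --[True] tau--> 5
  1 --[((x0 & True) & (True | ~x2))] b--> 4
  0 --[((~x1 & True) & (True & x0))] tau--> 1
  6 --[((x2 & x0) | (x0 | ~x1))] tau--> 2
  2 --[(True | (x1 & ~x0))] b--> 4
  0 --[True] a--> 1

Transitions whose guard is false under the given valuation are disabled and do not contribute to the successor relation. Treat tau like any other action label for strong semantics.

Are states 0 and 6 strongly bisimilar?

Bisimulation quotient by refinement:
  round 0: {{0,1,2,3,4,5,6}}
  round 1: {{0},{1},{2,5},{3},{4,6}}
  round 2: {{0},{1},{2},{3},{4},{5},{6}}
7 equivalence class(es) (converged in 3)
0∈{0}, 6∈{6}

Answer: NOT BISIMILAR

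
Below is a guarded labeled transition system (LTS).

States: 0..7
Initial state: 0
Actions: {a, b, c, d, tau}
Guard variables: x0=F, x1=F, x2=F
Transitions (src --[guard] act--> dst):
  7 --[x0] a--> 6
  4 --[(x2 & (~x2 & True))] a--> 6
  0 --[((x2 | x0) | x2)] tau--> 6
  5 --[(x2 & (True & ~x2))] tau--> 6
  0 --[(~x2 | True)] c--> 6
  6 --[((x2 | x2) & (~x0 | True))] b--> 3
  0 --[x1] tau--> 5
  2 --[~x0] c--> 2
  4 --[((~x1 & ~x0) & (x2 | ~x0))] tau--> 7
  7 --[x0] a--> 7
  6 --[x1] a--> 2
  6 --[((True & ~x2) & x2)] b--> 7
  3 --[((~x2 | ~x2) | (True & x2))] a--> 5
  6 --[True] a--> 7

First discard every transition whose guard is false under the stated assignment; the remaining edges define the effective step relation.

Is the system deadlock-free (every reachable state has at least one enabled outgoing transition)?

Reach set: {0,6,7}
  0: c→6  [1 out]
  6: a→7  [1 out]
  7: ∅  [STUCK]
trace reaching 7: c·a

Answer: DEADLOCK at state 7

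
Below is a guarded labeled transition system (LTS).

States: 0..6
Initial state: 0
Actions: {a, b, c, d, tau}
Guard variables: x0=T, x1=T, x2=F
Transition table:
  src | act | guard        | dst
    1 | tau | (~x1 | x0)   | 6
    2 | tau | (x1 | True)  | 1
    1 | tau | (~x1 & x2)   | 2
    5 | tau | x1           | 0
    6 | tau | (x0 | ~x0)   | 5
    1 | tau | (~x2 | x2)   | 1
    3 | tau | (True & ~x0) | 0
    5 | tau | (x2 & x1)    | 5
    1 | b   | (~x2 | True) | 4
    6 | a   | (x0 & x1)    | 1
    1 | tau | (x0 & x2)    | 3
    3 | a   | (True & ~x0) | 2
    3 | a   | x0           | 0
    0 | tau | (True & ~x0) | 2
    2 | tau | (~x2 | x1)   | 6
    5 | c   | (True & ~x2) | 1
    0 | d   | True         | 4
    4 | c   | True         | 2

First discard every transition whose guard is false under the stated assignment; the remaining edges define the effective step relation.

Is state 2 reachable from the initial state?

Answer: REACHABLE

Working:
12 transition(s) survive guard evaluation.
L0 = {0}
L1 = {4}  cumulative {0,4}
L2 = {2}  cumulative {0,2,4}
L3 = {1,6}  cumulative {0,1,2,4,6}
L4 = {5}  cumulative {0,1,2,4,5,6}
R = {0,1,2,4,5,6}
Path to 2: d·c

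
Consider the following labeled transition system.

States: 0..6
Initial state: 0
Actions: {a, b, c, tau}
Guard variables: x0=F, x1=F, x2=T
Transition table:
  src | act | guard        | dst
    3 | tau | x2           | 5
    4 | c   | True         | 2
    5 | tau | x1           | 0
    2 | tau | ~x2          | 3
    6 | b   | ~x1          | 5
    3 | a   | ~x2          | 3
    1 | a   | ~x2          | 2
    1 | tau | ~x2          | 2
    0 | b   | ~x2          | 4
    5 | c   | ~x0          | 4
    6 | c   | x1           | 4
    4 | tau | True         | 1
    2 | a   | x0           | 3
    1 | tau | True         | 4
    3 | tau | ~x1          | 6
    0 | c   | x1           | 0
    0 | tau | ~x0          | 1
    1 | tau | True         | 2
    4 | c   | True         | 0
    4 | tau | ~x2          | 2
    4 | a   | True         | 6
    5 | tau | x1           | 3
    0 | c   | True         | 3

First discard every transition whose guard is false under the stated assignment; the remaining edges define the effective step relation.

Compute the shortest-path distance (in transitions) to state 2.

Answer: 2

Analysis:
BFS to 2:
  Layer 0: {0}
  Layer 1: {1,3}
  Layer 2: {2,4,5,6}
first hit 2 at d=2 via tau·tau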